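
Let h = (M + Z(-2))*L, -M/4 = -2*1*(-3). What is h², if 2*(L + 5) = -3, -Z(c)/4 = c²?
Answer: 67600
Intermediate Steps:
Z(c) = -4*c²
L = -13/2 (L = -5 + (½)*(-3) = -5 - 3/2 = -13/2 ≈ -6.5000)
M = -24 (M = -4*(-2*1)*(-3) = -(-8)*(-3) = -4*6 = -24)
h = 260 (h = (-24 - 4*(-2)²)*(-13/2) = (-24 - 4*4)*(-13/2) = (-24 - 16)*(-13/2) = -40*(-13/2) = 260)
h² = 260² = 67600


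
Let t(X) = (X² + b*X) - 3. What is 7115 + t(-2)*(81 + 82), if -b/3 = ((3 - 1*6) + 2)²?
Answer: 8256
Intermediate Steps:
b = -3 (b = -3*((3 - 1*6) + 2)² = -3*((3 - 6) + 2)² = -3*(-3 + 2)² = -3*(-1)² = -3*1 = -3)
t(X) = -3 + X² - 3*X (t(X) = (X² - 3*X) - 3 = -3 + X² - 3*X)
7115 + t(-2)*(81 + 82) = 7115 + (-3 + (-2)² - 3*(-2))*(81 + 82) = 7115 + (-3 + 4 + 6)*163 = 7115 + 7*163 = 7115 + 1141 = 8256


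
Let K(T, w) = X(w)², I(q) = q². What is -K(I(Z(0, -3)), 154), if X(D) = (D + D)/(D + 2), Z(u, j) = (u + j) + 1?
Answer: -5929/1521 ≈ -3.8981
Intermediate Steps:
Z(u, j) = 1 + j + u (Z(u, j) = (j + u) + 1 = 1 + j + u)
X(D) = 2*D/(2 + D) (X(D) = (2*D)/(2 + D) = 2*D/(2 + D))
K(T, w) = 4*w²/(2 + w)² (K(T, w) = (2*w/(2 + w))² = 4*w²/(2 + w)²)
-K(I(Z(0, -3)), 154) = -4*154²/(2 + 154)² = -4*23716/156² = -4*23716/24336 = -1*5929/1521 = -5929/1521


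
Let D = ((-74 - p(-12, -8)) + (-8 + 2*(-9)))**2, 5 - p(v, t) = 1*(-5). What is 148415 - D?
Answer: 136315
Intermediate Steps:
p(v, t) = 10 (p(v, t) = 5 - (-5) = 5 - 1*(-5) = 5 + 5 = 10)
D = 12100 (D = ((-74 - 1*10) + (-8 + 2*(-9)))**2 = ((-74 - 10) + (-8 - 18))**2 = (-84 - 26)**2 = (-110)**2 = 12100)
148415 - D = 148415 - 1*12100 = 148415 - 12100 = 136315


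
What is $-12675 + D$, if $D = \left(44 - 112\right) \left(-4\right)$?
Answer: $-12403$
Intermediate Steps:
$D = 272$ ($D = \left(-68\right) \left(-4\right) = 272$)
$-12675 + D = -12675 + 272 = -12403$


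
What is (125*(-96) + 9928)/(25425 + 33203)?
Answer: -518/14657 ≈ -0.035342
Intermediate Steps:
(125*(-96) + 9928)/(25425 + 33203) = (-12000 + 9928)/58628 = -2072*1/58628 = -518/14657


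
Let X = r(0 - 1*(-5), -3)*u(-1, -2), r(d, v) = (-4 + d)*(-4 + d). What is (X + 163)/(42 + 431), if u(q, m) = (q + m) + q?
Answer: 159/473 ≈ 0.33615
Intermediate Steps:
r(d, v) = (-4 + d)**2
u(q, m) = m + 2*q (u(q, m) = (m + q) + q = m + 2*q)
X = -4 (X = (-4 + (0 - 1*(-5)))**2*(-2 + 2*(-1)) = (-4 + (0 + 5))**2*(-2 - 2) = (-4 + 5)**2*(-4) = 1**2*(-4) = 1*(-4) = -4)
(X + 163)/(42 + 431) = (-4 + 163)/(42 + 431) = 159/473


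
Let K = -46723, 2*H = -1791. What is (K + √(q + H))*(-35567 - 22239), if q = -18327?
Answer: 2700869738 - 28903*I*√76890 ≈ 2.7009e+9 - 8.0145e+6*I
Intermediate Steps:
H = -1791/2 (H = (½)*(-1791) = -1791/2 ≈ -895.50)
(K + √(q + H))*(-35567 - 22239) = (-46723 + √(-18327 - 1791/2))*(-35567 - 22239) = (-46723 + √(-38445/2))*(-57806) = (-46723 + I*√76890/2)*(-57806) = 2700869738 - 28903*I*√76890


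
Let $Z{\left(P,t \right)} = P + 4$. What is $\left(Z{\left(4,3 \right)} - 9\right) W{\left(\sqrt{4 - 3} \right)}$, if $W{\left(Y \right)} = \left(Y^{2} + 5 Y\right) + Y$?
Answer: $-7$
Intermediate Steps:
$Z{\left(P,t \right)} = 4 + P$
$W{\left(Y \right)} = Y^{2} + 6 Y$
$\left(Z{\left(4,3 \right)} - 9\right) W{\left(\sqrt{4 - 3} \right)} = \left(\left(4 + 4\right) - 9\right) \sqrt{4 - 3} \left(6 + \sqrt{4 - 3}\right) = \left(8 - 9\right) \sqrt{1} \left(6 + \sqrt{1}\right) = - 1 \left(6 + 1\right) = - 1 \cdot 7 = \left(-1\right) 7 = -7$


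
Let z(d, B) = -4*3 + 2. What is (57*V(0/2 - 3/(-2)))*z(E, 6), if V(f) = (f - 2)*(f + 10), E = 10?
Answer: 6555/2 ≈ 3277.5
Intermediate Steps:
V(f) = (-2 + f)*(10 + f)
z(d, B) = -10 (z(d, B) = -12 + 2 = -10)
(57*V(0/2 - 3/(-2)))*z(E, 6) = (57*(-20 + (0/2 - 3/(-2))² + 8*(0/2 - 3/(-2))))*(-10) = (57*(-20 + (0*(½) - 3*(-½))² + 8*(0*(½) - 3*(-½))))*(-10) = (57*(-20 + (0 + 3/2)² + 8*(0 + 3/2)))*(-10) = (57*(-20 + (3/2)² + 8*(3/2)))*(-10) = (57*(-20 + 9/4 + 12))*(-10) = (57*(-23/4))*(-10) = -1311/4*(-10) = 6555/2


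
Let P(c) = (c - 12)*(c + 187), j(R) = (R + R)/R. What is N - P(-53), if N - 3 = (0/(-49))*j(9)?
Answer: 8713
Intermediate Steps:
j(R) = 2 (j(R) = (2*R)/R = 2)
P(c) = (-12 + c)*(187 + c)
N = 3 (N = 3 + (0/(-49))*2 = 3 + (0*(-1/49))*2 = 3 + 0*2 = 3 + 0 = 3)
N - P(-53) = 3 - (-2244 + (-53)² + 175*(-53)) = 3 - (-2244 + 2809 - 9275) = 3 - 1*(-8710) = 3 + 8710 = 8713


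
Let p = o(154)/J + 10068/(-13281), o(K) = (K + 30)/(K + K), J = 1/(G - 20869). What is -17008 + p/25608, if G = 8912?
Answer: -6748598608421/396783156 ≈ -17008.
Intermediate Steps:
J = -1/11957 (J = 1/(8912 - 20869) = 1/(-11957) = -1/11957 ≈ -8.3633e-5)
o(K) = (30 + K)/(2*K) (o(K) = (30 + K)/((2*K)) = (30 + K)*(1/(2*K)) = (30 + K)/(2*K))
p = -221382346/30989 (p = ((1/2)*(30 + 154)/154)/(-1/11957) + 10068/(-13281) = ((1/2)*(1/154)*184)*(-11957) + 10068*(-1/13281) = (46/77)*(-11957) - 3356/4427 = -50002/7 - 3356/4427 = -221382346/30989 ≈ -7143.9)
-17008 + p/25608 = -17008 - 221382346/30989/25608 = -17008 - 221382346/30989*1/25608 = -17008 - 110691173/396783156 = -6748598608421/396783156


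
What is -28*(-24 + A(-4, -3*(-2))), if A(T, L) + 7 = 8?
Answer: 644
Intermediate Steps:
A(T, L) = 1 (A(T, L) = -7 + 8 = 1)
-28*(-24 + A(-4, -3*(-2))) = -28*(-24 + 1) = -28*(-23) = 644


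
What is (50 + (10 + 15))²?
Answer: 5625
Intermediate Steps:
(50 + (10 + 15))² = (50 + 25)² = 75² = 5625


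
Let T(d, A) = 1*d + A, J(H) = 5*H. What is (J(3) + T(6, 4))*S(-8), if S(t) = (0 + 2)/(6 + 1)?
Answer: 50/7 ≈ 7.1429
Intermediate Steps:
T(d, A) = A + d (T(d, A) = d + A = A + d)
S(t) = 2/7
(J(3) + T(6, 4))*S(-8) = (5*3 + (4 + 6))*(2/7) = (15 + 10)*(2/7) = 25*(2/7) = 50/7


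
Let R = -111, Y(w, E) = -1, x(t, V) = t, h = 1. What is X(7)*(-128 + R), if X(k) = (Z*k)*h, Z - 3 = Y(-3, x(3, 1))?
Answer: -3346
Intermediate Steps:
Z = 2 (Z = 3 - 1 = 2)
X(k) = 2*k (X(k) = (2*k)*1 = 2*k)
X(7)*(-128 + R) = (2*7)*(-128 - 111) = 14*(-239) = -3346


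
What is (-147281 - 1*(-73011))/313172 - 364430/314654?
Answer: -34374656135/24635205622 ≈ -1.3953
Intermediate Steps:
(-147281 - 1*(-73011))/313172 - 364430/314654 = (-147281 + 73011)*(1/313172) - 364430*1/314654 = -74270*1/313172 - 182215/157327 = -37135/156586 - 182215/157327 = -34374656135/24635205622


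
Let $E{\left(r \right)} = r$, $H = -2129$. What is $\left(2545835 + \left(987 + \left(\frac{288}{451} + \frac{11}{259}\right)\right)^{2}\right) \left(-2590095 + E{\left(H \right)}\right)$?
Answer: $- \frac{124547264096522230928544}{13644342481} \approx -9.1281 \cdot 10^{12}$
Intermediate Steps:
$\left(2545835 + \left(987 + \left(\frac{288}{451} + \frac{11}{259}\right)\right)^{2}\right) \left(-2590095 + E{\left(H \right)}\right) = \left(2545835 + \left(987 + \left(\frac{288}{451} + \frac{11}{259}\right)\right)^{2}\right) \left(-2590095 - 2129\right) = \left(2545835 + \left(987 + \left(288 \cdot \frac{1}{451} + 11 \cdot \frac{1}{259}\right)\right)^{2}\right) \left(-2592224\right) = \left(2545835 + \left(987 + \left(\frac{288}{451} + \frac{11}{259}\right)\right)^{2}\right) \left(-2592224\right) = \left(2545835 + \left(987 + \frac{79553}{116809}\right)^{2}\right) \left(-2592224\right) = \left(2545835 + \left(\frac{115370036}{116809}\right)^{2}\right) \left(-2592224\right) = \left(2545835 + \frac{13310245206641296}{13644342481}\right) \left(-2592224\right) = \frac{48046489846757931}{13644342481} \left(-2592224\right) = - \frac{124547264096522230928544}{13644342481}$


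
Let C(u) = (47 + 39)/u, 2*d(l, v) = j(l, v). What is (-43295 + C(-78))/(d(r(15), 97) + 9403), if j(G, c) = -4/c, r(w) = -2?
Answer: -163789156/35571471 ≈ -4.6045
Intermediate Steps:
d(l, v) = -2/v (d(l, v) = (-4/v)/2 = -2/v)
C(u) = 86/u
(-43295 + C(-78))/(d(r(15), 97) + 9403) = (-43295 + 86/(-78))/(-2/97 + 9403) = (-43295 + 86*(-1/78))/(-2*1/97 + 9403) = (-43295 - 43/39)/(-2/97 + 9403) = -1688548/(39*912089/97) = -1688548/39*97/912089 = -163789156/35571471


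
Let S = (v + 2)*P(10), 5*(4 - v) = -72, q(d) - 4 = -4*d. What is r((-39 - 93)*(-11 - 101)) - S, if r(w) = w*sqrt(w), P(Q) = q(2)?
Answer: 408/5 + 118272*sqrt(231) ≈ 1.7977e+6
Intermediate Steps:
q(d) = 4 - 4*d
v = 92/5 (v = 4 - 1/5*(-72) = 4 + 72/5 = 92/5 ≈ 18.400)
P(Q) = -4 (P(Q) = 4 - 4*2 = 4 - 8 = -4)
r(w) = w**(3/2)
S = -408/5 (S = (92/5 + 2)*(-4) = (102/5)*(-4) = -408/5 ≈ -81.600)
r((-39 - 93)*(-11 - 101)) - S = ((-39 - 93)*(-11 - 101))**(3/2) - 1*(-408/5) = (-132*(-112))**(3/2) + 408/5 = 14784**(3/2) + 408/5 = 118272*sqrt(231) + 408/5 = 408/5 + 118272*sqrt(231)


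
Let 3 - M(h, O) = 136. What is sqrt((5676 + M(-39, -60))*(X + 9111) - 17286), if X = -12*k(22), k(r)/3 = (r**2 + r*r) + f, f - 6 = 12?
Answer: 3*I*sqrt(16252149) ≈ 12094.0*I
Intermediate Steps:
f = 18 (f = 6 + 12 = 18)
M(h, O) = -133 (M(h, O) = 3 - 1*136 = 3 - 136 = -133)
k(r) = 54 + 6*r**2 (k(r) = 3*((r**2 + r*r) + 18) = 3*((r**2 + r**2) + 18) = 3*(2*r**2 + 18) = 3*(18 + 2*r**2) = 54 + 6*r**2)
X = -35496 (X = -12*(54 + 6*22**2) = -12*(54 + 6*484) = -12*(54 + 2904) = -12*2958 = -35496)
sqrt((5676 + M(-39, -60))*(X + 9111) - 17286) = sqrt((5676 - 133)*(-35496 + 9111) - 17286) = sqrt(5543*(-26385) - 17286) = sqrt(-146252055 - 17286) = sqrt(-146269341) = 3*I*sqrt(16252149)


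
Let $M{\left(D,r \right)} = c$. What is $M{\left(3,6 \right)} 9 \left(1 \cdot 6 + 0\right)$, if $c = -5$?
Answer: $-270$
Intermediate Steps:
$M{\left(D,r \right)} = -5$
$M{\left(3,6 \right)} 9 \left(1 \cdot 6 + 0\right) = \left(-5\right) 9 \left(1 \cdot 6 + 0\right) = - 45 \left(6 + 0\right) = \left(-45\right) 6 = -270$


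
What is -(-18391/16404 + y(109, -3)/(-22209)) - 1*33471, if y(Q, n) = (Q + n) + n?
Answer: -4064541764675/121438812 ≈ -33470.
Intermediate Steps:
y(Q, n) = Q + 2*n
-(-18391/16404 + y(109, -3)/(-22209)) - 1*33471 = -(-18391/16404 + (109 + 2*(-3))/(-22209)) - 1*33471 = -(-18391*1/16404 + (109 - 6)*(-1/22209)) - 33471 = -(-18391/16404 + 103*(-1/22209)) - 33471 = -(-18391/16404 - 103/22209) - 33471 = -1*(-136711777/121438812) - 33471 = 136711777/121438812 - 33471 = -4064541764675/121438812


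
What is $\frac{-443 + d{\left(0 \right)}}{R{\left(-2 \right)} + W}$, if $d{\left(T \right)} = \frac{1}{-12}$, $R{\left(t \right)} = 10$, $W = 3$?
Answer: $- \frac{409}{12} \approx -34.083$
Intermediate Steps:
$d{\left(T \right)} = - \frac{1}{12}$
$\frac{-443 + d{\left(0 \right)}}{R{\left(-2 \right)} + W} = \frac{-443 - \frac{1}{12}}{10 + 3} = - \frac{5317}{12 \cdot 13} = \left(- \frac{5317}{12}\right) \frac{1}{13} = - \frac{409}{12}$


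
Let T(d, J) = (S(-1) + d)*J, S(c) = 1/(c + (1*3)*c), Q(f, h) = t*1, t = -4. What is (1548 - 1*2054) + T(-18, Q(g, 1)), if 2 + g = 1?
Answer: -433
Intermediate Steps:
g = -1 (g = -2 + 1 = -1)
Q(f, h) = -4 (Q(f, h) = -4*1 = -4)
S(c) = 1/(4*c) (S(c) = 1/(c + 3*c) = 1/(4*c))
T(d, J) = J*(-¼ + d) (T(d, J) = ((¼)/(-1) + d)*J = ((¼)*(-1) + d)*J = (-¼ + d)*J = J*(-¼ + d))
(1548 - 1*2054) + T(-18, Q(g, 1)) = (1548 - 1*2054) - 4*(-¼ - 18) = (1548 - 2054) - 4*(-73/4) = -506 + 73 = -433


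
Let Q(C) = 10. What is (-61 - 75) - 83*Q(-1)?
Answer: -966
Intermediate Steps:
(-61 - 75) - 83*Q(-1) = (-61 - 75) - 83*10 = -136 - 830 = -966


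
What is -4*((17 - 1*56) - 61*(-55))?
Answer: -13264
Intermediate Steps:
-4*((17 - 1*56) - 61*(-55)) = -4*((17 - 56) + 3355) = -4*(-39 + 3355) = -4*3316 = -13264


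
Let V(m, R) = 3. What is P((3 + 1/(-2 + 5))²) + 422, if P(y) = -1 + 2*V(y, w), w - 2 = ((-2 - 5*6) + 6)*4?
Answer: 427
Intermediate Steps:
w = -102 (w = 2 + ((-2 - 5*6) + 6)*4 = 2 + ((-2 - 30) + 6)*4 = 2 + (-32 + 6)*4 = 2 - 26*4 = 2 - 104 = -102)
P(y) = 5 (P(y) = -1 + 2*3 = -1 + 6 = 5)
P((3 + 1/(-2 + 5))²) + 422 = 5 + 422 = 427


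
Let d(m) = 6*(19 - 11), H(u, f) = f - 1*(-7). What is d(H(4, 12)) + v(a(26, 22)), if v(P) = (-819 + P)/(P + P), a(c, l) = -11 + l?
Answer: 124/11 ≈ 11.273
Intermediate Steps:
H(u, f) = 7 + f (H(u, f) = f + 7 = 7 + f)
v(P) = (-819 + P)/(2*P) (v(P) = (-819 + P)/((2*P)) = (-819 + P)*(1/(2*P)) = (-819 + P)/(2*P))
d(m) = 48 (d(m) = 6*8 = 48)
d(H(4, 12)) + v(a(26, 22)) = 48 + (-819 + (-11 + 22))/(2*(-11 + 22)) = 48 + (½)*(-819 + 11)/11 = 48 + (½)*(1/11)*(-808) = 48 - 404/11 = 124/11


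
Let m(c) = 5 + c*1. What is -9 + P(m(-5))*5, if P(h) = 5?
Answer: 16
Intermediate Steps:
m(c) = 5 + c
-9 + P(m(-5))*5 = -9 + 5*5 = -9 + 25 = 16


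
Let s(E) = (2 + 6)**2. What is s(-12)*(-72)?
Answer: -4608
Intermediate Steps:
s(E) = 64 (s(E) = 8**2 = 64)
s(-12)*(-72) = 64*(-72) = -4608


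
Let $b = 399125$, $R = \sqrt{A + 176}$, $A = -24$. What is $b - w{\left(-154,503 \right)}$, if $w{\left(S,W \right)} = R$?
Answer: $399125 - 2 \sqrt{38} \approx 3.9911 \cdot 10^{5}$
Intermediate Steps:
$R = 2 \sqrt{38}$ ($R = \sqrt{-24 + 176} = \sqrt{152} = 2 \sqrt{38} \approx 12.329$)
$w{\left(S,W \right)} = 2 \sqrt{38}$
$b - w{\left(-154,503 \right)} = 399125 - 2 \sqrt{38}$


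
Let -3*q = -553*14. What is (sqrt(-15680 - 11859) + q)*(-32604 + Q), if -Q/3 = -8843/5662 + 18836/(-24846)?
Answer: -2958533118481073/35169513 - 764281353263*I*sqrt(27539)/23446342 ≈ -8.4122e+7 - 5.4094e+6*I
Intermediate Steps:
q = 7742/3 (q = -(-553)*14/3 = -1/3*(-7742) = 7742/3 ≈ 2580.7)
Q = 163181305/23446342 (Q = -3*(-8843/5662 + 18836/(-24846)) = -3*(-8843*1/5662 + 18836*(-1/24846)) = -3*(-8843/5662 - 9418/12423) = -3*(-163181305/70339026) = 163181305/23446342 ≈ 6.9598)
(sqrt(-15680 - 11859) + q)*(-32604 + Q) = (sqrt(-15680 - 11859) + 7742/3)*(-32604 + 163181305/23446342) = (sqrt(-27539) + 7742/3)*(-764281353263/23446342) = (I*sqrt(27539) + 7742/3)*(-764281353263/23446342) = (7742/3 + I*sqrt(27539))*(-764281353263/23446342) = -2958533118481073/35169513 - 764281353263*I*sqrt(27539)/23446342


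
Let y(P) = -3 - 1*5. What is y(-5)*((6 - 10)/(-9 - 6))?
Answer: -32/15 ≈ -2.1333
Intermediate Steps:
y(P) = -8 (y(P) = -3 - 5 = -8)
y(-5)*((6 - 10)/(-9 - 6)) = -8*(6 - 10)/(-9 - 6) = -(-32)/(-15) = -(-32)*(-1)/15 = -8*4/15 = -32/15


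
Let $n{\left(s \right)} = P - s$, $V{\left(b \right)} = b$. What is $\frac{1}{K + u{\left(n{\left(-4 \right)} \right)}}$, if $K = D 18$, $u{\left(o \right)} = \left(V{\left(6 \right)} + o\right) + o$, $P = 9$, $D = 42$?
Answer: $\frac{1}{788} \approx 0.001269$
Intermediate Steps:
$n{\left(s \right)} = 9 - s$
$u{\left(o \right)} = 6 + 2 o$ ($u{\left(o \right)} = \left(6 + o\right) + o = 6 + 2 o$)
$K = 756$ ($K = 42 \cdot 18 = 756$)
$\frac{1}{K + u{\left(n{\left(-4 \right)} \right)}} = \frac{1}{756 + \left(6 + 2 \left(9 - -4\right)\right)} = \frac{1}{756 + \left(6 + 2 \left(9 + 4\right)\right)} = \frac{1}{756 + \left(6 + 2 \cdot 13\right)} = \frac{1}{756 + \left(6 + 26\right)} = \frac{1}{756 + 32} = \frac{1}{788}$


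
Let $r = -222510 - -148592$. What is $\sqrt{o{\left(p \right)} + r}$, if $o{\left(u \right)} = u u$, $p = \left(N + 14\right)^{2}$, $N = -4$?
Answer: $3 i \sqrt{7102} \approx 252.82 i$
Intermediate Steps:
$r = -73918$ ($r = -222510 + 148592 = -73918$)
$p = 100$ ($p = \left(-4 + 14\right)^{2} = 10^{2} = 100$)
$o{\left(u \right)} = u^{2}$
$\sqrt{o{\left(p \right)} + r} = \sqrt{100^{2} - 73918} = \sqrt{10000 - 73918} = \sqrt{-63918} = 3 i \sqrt{7102}$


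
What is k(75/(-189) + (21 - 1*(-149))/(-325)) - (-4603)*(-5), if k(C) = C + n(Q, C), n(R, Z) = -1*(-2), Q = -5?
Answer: -94242002/4095 ≈ -23014.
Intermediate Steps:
n(R, Z) = 2
k(C) = 2 + C (k(C) = C + 2 = 2 + C)
k(75/(-189) + (21 - 1*(-149))/(-325)) - (-4603)*(-5) = (2 + (75/(-189) + (21 - 1*(-149))/(-325))) - (-4603)*(-5) = (2 + (75*(-1/189) + (21 + 149)*(-1/325))) - 1*23015 = (2 + (-25/63 + 170*(-1/325))) - 23015 = (2 + (-25/63 - 34/65)) - 23015 = (2 - 3767/4095) - 23015 = 4423/4095 - 23015 = -94242002/4095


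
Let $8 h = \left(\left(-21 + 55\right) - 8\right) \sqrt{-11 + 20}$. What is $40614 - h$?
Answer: $\frac{162417}{4} \approx 40604.0$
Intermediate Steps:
$h = \frac{39}{4}$ ($h = \frac{\left(\left(-21 + 55\right) - 8\right) \sqrt{-11 + 20}}{8} = \frac{\left(34 - 8\right) \sqrt{9}}{8} = \frac{26 \cdot 3}{8} = \frac{1}{8} \cdot 78 = \frac{39}{4} \approx 9.75$)
$40614 - h = 40614 - \frac{39}{4} = \frac{162417}{4}$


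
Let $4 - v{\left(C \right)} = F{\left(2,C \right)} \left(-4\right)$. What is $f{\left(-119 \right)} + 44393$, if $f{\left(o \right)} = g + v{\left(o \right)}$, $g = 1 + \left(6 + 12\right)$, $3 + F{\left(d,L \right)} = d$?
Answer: $44412$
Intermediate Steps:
$F{\left(d,L \right)} = -3 + d$
$g = 19$ ($g = 1 + 18 = 19$)
$v{\left(C \right)} = 0$ ($v{\left(C \right)} = 4 - \left(-3 + 2\right) \left(-4\right) = 4 - \left(-1\right) \left(-4\right) = 4 - 4 = 0$)
$f{\left(o \right)} = 19$ ($f{\left(o \right)} = 19 + 0 = 19$)
$f{\left(-119 \right)} + 44393 = 19 + 44393 = 44412$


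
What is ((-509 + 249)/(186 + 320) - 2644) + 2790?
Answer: 36808/253 ≈ 145.49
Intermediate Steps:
((-509 + 249)/(186 + 320) - 2644) + 2790 = (-260/506 - 2644) + 2790 = (-260*1/506 - 2644) + 2790 = (-130/253 - 2644) + 2790 = -669062/253 + 2790 = 36808/253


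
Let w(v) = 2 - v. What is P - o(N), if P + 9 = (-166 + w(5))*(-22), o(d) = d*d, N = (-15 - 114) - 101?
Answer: -49191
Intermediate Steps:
N = -230 (N = -129 - 101 = -230)
o(d) = d²
P = 3709 (P = -9 + (-166 + (2 - 1*5))*(-22) = -9 + (-166 + (2 - 5))*(-22) = -9 + (-166 - 3)*(-22) = -9 - 169*(-22) = -9 + 3718 = 3709)
P - o(N) = 3709 - 1*(-230)² = 3709 - 1*52900 = 3709 - 52900 = -49191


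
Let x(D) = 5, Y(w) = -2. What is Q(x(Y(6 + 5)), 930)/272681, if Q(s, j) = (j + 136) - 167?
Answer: 899/272681 ≈ 0.0032969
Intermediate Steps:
Q(s, j) = -31 + j (Q(s, j) = (136 + j) - 167 = -31 + j)
Q(x(Y(6 + 5)), 930)/272681 = (-31 + 930)/272681 = 899*(1/272681) = 899/272681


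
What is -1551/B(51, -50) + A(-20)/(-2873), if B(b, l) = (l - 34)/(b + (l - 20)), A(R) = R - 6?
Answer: -2170827/6188 ≈ -350.81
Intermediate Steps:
A(R) = -6 + R
B(b, l) = (-34 + l)/(-20 + b + l) (B(b, l) = (-34 + l)/(b + (-20 + l)) = (-34 + l)/(-20 + b + l))
-1551/B(51, -50) + A(-20)/(-2873) = -1551*(-20 + 51 - 50)/(-34 - 50) + (-6 - 20)/(-2873) = -1551/(-84/(-19)) - 26*(-1/2873) = -1551/((-1/19*(-84))) + 2/221 = -1551/84/19 + 2/221 = -1551*19/84 + 2/221 = -9823/28 + 2/221 = -2170827/6188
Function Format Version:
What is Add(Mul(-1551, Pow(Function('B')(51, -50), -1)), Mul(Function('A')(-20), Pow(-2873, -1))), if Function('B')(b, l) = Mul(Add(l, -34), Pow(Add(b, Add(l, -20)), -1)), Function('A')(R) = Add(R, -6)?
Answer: Rational(-2170827, 6188) ≈ -350.81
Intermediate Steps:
Function('A')(R) = Add(-6, R)
Function('B')(b, l) = Mul(Pow(Add(-20, b, l), -1), Add(-34, l)) (Function('B')(b, l) = Mul(Add(-34, l), Pow(Add(b, Add(-20, l)), -1)) = Mul(Add(-34, l), Pow(Add(-20, b, l), -1)) = Mul(Pow(Add(-20, b, l), -1), Add(-34, l)))
Add(Mul(-1551, Pow(Function('B')(51, -50), -1)), Mul(Function('A')(-20), Pow(-2873, -1))) = Add(Mul(-1551, Pow(Mul(Pow(Add(-20, 51, -50), -1), Add(-34, -50)), -1)), Mul(Add(-6, -20), Pow(-2873, -1))) = Add(Mul(-1551, Pow(Mul(Pow(-19, -1), -84), -1)), Mul(-26, Rational(-1, 2873))) = Add(Mul(-1551, Pow(Mul(Rational(-1, 19), -84), -1)), Rational(2, 221)) = Add(Mul(-1551, Pow(Rational(84, 19), -1)), Rational(2, 221)) = Add(Mul(-1551, Rational(19, 84)), Rational(2, 221)) = Add(Rational(-9823, 28), Rational(2, 221)) = Rational(-2170827, 6188)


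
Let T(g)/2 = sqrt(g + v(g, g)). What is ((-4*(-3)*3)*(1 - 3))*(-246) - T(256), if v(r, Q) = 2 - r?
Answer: 17712 - 2*sqrt(2) ≈ 17709.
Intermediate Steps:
T(g) = 2*sqrt(2) (T(g) = 2*sqrt(g + (2 - g)) = 2*sqrt(2))
((-4*(-3)*3)*(1 - 3))*(-246) - T(256) = ((-4*(-3)*3)*(1 - 3))*(-246) - 2*sqrt(2) = ((12*3)*(-2))*(-246) - 2*sqrt(2) = (36*(-2))*(-246) - 2*sqrt(2) = -72*(-246) - 2*sqrt(2) = 17712 - 2*sqrt(2)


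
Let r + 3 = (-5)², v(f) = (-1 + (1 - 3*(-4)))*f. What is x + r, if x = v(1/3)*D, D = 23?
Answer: 114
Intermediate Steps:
v(f) = 12*f (v(f) = (-1 + (1 + 12))*f = (-1 + 13)*f = 12*f)
r = 22 (r = -3 + (-5)² = -3 + 25 = 22)
x = 92 (x = (12/3)*23 = (12*(⅓))*23 = 4*23 = 92)
x + r = 92 + 22 = 114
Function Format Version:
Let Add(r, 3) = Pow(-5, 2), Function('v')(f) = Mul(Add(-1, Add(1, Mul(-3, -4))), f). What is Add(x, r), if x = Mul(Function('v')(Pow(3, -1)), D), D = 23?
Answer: 114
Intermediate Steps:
Function('v')(f) = Mul(12, f) (Function('v')(f) = Mul(Add(-1, Add(1, 12)), f) = Mul(Add(-1, 13), f) = Mul(12, f))
r = 22 (r = Add(-3, Pow(-5, 2)) = Add(-3, 25) = 22)
x = 92 (x = Mul(Mul(12, Pow(3, -1)), 23) = Mul(Mul(12, Rational(1, 3)), 23) = Mul(4, 23) = 92)
Add(x, r) = Add(92, 22) = 114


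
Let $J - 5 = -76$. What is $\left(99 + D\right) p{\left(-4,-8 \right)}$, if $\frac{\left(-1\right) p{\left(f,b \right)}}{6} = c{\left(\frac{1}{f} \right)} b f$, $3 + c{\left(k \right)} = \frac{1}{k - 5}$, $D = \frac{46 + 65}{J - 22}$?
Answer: $\frac{13001216}{217} \approx 59913.0$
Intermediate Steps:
$J = -71$ ($J = 5 - 76 = -71$)
$D = - \frac{37}{31}$ ($D = \frac{46 + 65}{-71 - 22} = \frac{111}{-93} = 111 \left(- \frac{1}{93}\right) = - \frac{37}{31} \approx -1.1935$)
$c{\left(k \right)} = -3 + \frac{1}{-5 + k}$ ($c{\left(k \right)} = -3 + \frac{1}{k - 5} = -3 + \frac{1}{-5 + k}$)
$p{\left(f,b \right)} = - \frac{6 b f \left(16 - \frac{3}{f}\right)}{-5 + \frac{1}{f}}$ ($p{\left(f,b \right)} = - 6 \frac{16 - \frac{3}{f}}{-5 + \frac{1}{f}} b f = - 6 \frac{b f \left(16 - \frac{3}{f}\right)}{-5 + \frac{1}{f}} = - \frac{6 b f \left(16 - \frac{3}{f}\right)}{-5 + \frac{1}{f}}$)
$\left(99 + D\right) p{\left(-4,-8 \right)} = \left(99 - \frac{37}{31}\right) 6 \left(-8\right) \left(-4\right) \frac{1}{-1 + 5 \left(-4\right)} \left(-3 + 16 \left(-4\right)\right) = \frac{3032 \cdot 6 \left(-8\right) \left(-4\right) \frac{1}{-1 - 20} \left(-3 - 64\right)}{31} = \frac{3032 \cdot 6 \left(-8\right) \left(-4\right) \frac{1}{-21} \left(-67\right)}{31} = \frac{3032 \cdot 6 \left(-8\right) \left(-4\right) \left(- \frac{1}{21}\right) \left(-67\right)}{31} = \frac{3032}{31} \cdot \frac{4288}{7} = \frac{13001216}{217}$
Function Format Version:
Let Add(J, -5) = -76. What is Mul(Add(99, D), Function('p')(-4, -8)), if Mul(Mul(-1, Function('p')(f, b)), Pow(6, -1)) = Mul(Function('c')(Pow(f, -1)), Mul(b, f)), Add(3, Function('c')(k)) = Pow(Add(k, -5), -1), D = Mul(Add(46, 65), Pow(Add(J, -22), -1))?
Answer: Rational(13001216, 217) ≈ 59913.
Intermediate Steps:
J = -71 (J = Add(5, -76) = -71)
D = Rational(-37, 31) (D = Mul(Add(46, 65), Pow(Add(-71, -22), -1)) = Mul(111, Pow(-93, -1)) = Mul(111, Rational(-1, 93)) = Rational(-37, 31) ≈ -1.1935)
Function('c')(k) = Add(-3, Pow(Add(-5, k), -1)) (Function('c')(k) = Add(-3, Pow(Add(k, -5), -1)) = Add(-3, Pow(Add(-5, k), -1)))
Function('p')(f, b) = Mul(-6, b, f, Pow(Add(-5, Pow(f, -1)), -1), Add(16, Mul(-3, Pow(f, -1)))) (Function('p')(f, b) = Mul(-6, Mul(Mul(Pow(Add(-5, Pow(f, -1)), -1), Add(16, Mul(-3, Pow(f, -1)))), Mul(b, f))) = Mul(-6, Mul(b, f, Pow(Add(-5, Pow(f, -1)), -1), Add(16, Mul(-3, Pow(f, -1))))) = Mul(-6, b, f, Pow(Add(-5, Pow(f, -1)), -1), Add(16, Mul(-3, Pow(f, -1)))))
Mul(Add(99, D), Function('p')(-4, -8)) = Mul(Add(99, Rational(-37, 31)), Mul(6, -8, -4, Pow(Add(-1, Mul(5, -4)), -1), Add(-3, Mul(16, -4)))) = Mul(Rational(3032, 31), Mul(6, -8, -4, Pow(Add(-1, -20), -1), Add(-3, -64))) = Mul(Rational(3032, 31), Mul(6, -8, -4, Pow(-21, -1), -67)) = Mul(Rational(3032, 31), Mul(6, -8, -4, Rational(-1, 21), -67)) = Mul(Rational(3032, 31), Rational(4288, 7)) = Rational(13001216, 217)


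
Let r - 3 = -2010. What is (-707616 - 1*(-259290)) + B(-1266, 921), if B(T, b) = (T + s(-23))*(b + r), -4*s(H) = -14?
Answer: 922749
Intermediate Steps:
r = -2007 (r = 3 - 2010 = -2007)
s(H) = 7/2 (s(H) = -¼*(-14) = 7/2)
B(T, b) = (-2007 + b)*(7/2 + T) (B(T, b) = (T + 7/2)*(b - 2007) = (7/2 + T)*(-2007 + b) = (-2007 + b)*(7/2 + T))
(-707616 - 1*(-259290)) + B(-1266, 921) = (-707616 - 1*(-259290)) + (-14049/2 - 2007*(-1266) + (7/2)*921 - 1266*921) = (-707616 + 259290) + (-14049/2 + 2540862 + 6447/2 - 1165986) = -448326 + 1371075 = 922749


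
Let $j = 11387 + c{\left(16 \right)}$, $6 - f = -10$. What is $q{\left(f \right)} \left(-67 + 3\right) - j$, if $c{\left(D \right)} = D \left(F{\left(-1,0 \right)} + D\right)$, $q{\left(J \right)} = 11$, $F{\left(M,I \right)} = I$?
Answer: $-12347$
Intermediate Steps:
$f = 16$ ($f = 6 - -10 = 6 + 10 = 16$)
$c{\left(D \right)} = D^{2}$ ($c{\left(D \right)} = D \left(0 + D\right) = D D = D^{2}$)
$j = 11643$ ($j = 11387 + 16^{2} = 11387 + 256 = 11643$)
$q{\left(f \right)} \left(-67 + 3\right) - j = 11 \left(-67 + 3\right) - 11643 = 11 \left(-64\right) - 11643 = -704 - 11643 = -12347$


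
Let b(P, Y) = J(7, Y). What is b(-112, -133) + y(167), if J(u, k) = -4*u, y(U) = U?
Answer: 139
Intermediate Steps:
b(P, Y) = -28 (b(P, Y) = -4*7 = -28)
b(-112, -133) + y(167) = -28 + 167 = 139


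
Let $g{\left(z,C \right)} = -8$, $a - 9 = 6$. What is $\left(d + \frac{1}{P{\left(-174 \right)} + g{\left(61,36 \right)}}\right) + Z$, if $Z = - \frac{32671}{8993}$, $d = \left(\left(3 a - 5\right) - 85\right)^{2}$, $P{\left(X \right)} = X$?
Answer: $\frac{3308415035}{1636726} \approx 2021.4$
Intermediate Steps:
$a = 15$ ($a = 9 + 6 = 15$)
$d = 2025$ ($d = \left(\left(3 \cdot 15 - 5\right) - 85\right)^{2} = \left(\left(45 - 5\right) - 85\right)^{2} = \left(40 - 85\right)^{2} = \left(-45\right)^{2} = 2025$)
$Z = - \frac{32671}{8993}$ ($Z = \left(-32671\right) \frac{1}{8993} = - \frac{32671}{8993} \approx -3.6329$)
$\left(d + \frac{1}{P{\left(-174 \right)} + g{\left(61,36 \right)}}\right) + Z = \left(2025 + \frac{1}{-174 - 8}\right) - \frac{32671}{8993} = \left(2025 + \frac{1}{-182}\right) - \frac{32671}{8993} = \left(2025 - \frac{1}{182}\right) - \frac{32671}{8993} = \frac{368549}{182} - \frac{32671}{8993} = \frac{3308415035}{1636726}$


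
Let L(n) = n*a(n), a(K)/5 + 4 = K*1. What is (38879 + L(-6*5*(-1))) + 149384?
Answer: 192163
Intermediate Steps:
a(K) = -20 + 5*K (a(K) = -20 + 5*(K*1) = -20 + 5*K)
L(n) = n*(-20 + 5*n)
(38879 + L(-6*5*(-1))) + 149384 = (38879 + 5*(-6*5*(-1))*(-4 - 6*5*(-1))) + 149384 = (38879 + 5*(-30*(-1))*(-4 - 30*(-1))) + 149384 = (38879 + 5*30*(-4 + 30)) + 149384 = (38879 + 5*30*26) + 149384 = (38879 + 3900) + 149384 = 42779 + 149384 = 192163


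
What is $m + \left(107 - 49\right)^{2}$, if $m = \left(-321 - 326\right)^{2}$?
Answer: $421973$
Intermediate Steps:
$m = 418609$ ($m = \left(-647\right)^{2} = 418609$)
$m + \left(107 - 49\right)^{2} = 418609 + \left(107 - 49\right)^{2} = 418609 + 58^{2} = 418609 + 3364 = 421973$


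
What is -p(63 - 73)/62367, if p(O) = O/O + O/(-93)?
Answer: -103/5800131 ≈ -1.7758e-5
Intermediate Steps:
p(O) = 1 - O/93 (p(O) = 1 + O*(-1/93) = 1 - O/93)
-p(63 - 73)/62367 = -(1 - (63 - 73)/93)/62367 = -(1 - 1/93*(-10))*(1/62367) = -(1 + 10/93)*(1/62367) = -1*103/93*(1/62367) = -103/93*1/62367 = -103/5800131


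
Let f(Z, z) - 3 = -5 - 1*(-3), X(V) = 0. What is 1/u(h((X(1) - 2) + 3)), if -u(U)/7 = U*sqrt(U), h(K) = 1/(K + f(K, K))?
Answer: -2*sqrt(2)/7 ≈ -0.40406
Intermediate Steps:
f(Z, z) = 1 (f(Z, z) = 3 + (-5 - 1*(-3)) = 3 + (-5 + 3) = 3 - 2 = 1)
h(K) = 1/(1 + K) (h(K) = 1/(K + 1) = 1/(1 + K))
u(U) = -7*U**(3/2) (u(U) = -7*U*sqrt(U) = -7*U**(3/2))
1/u(h((X(1) - 2) + 3)) = 1/(-7/(1 + ((0 - 2) + 3))**(3/2)) = 1/(-7/(1 + (-2 + 3))**(3/2)) = 1/(-7/(1 + 1)**(3/2)) = 1/(-7*sqrt(2)/4) = -2*sqrt(2)/7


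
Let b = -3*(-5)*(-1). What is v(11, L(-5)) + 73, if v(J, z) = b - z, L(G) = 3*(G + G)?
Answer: 88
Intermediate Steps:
L(G) = 6*G (L(G) = 3*(2*G) = 6*G)
b = -15 (b = 15*(-1) = -15)
v(J, z) = -15 - z
v(11, L(-5)) + 73 = (-15 - 6*(-5)) + 73 = (-15 - 1*(-30)) + 73 = (-15 + 30) + 73 = 15 + 73 = 88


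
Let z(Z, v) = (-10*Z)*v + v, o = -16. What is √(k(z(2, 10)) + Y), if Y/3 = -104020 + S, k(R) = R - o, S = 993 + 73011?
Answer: I*√90222 ≈ 300.37*I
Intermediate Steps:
S = 74004
z(Z, v) = v - 10*Z*v (z(Z, v) = -10*Z*v + v = v - 10*Z*v)
k(R) = 16 + R (k(R) = R - 1*(-16) = R + 16 = 16 + R)
Y = -90048 (Y = 3*(-104020 + 74004) = 3*(-30016) = -90048)
√(k(z(2, 10)) + Y) = √((16 + 10*(1 - 10*2)) - 90048) = √((16 + 10*(1 - 20)) - 90048) = √((16 + 10*(-19)) - 90048) = √((16 - 190) - 90048) = √(-174 - 90048) = √(-90222) = I*√90222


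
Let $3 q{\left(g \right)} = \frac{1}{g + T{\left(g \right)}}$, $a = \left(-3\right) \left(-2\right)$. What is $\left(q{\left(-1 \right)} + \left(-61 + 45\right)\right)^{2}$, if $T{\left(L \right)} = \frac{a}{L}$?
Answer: $\frac{113569}{441} \approx 257.53$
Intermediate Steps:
$a = 6$
$T{\left(L \right)} = \frac{6}{L}$
$q{\left(g \right)} = \frac{1}{3 \left(g + \frac{6}{g}\right)}$
$\left(q{\left(-1 \right)} + \left(-61 + 45\right)\right)^{2} = \left(\frac{1}{3} \left(-1\right) \frac{1}{6 + \left(-1\right)^{2}} + \left(-61 + 45\right)\right)^{2} = \left(\frac{1}{3} \left(-1\right) \frac{1}{6 + 1} - 16\right)^{2} = \left(\frac{1}{3} \left(-1\right) \frac{1}{7} - 16\right)^{2} = \left(- \frac{1}{21} - 16\right)^{2} = \left(- \frac{337}{21}\right)^{2} = \frac{113569}{441}$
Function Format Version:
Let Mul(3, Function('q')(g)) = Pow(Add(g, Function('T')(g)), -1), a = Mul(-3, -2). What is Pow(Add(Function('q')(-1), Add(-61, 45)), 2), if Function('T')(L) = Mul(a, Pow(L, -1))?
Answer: Rational(113569, 441) ≈ 257.53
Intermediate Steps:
a = 6
Function('T')(L) = Mul(6, Pow(L, -1))
Function('q')(g) = Mul(Rational(1, 3), Pow(Add(g, Mul(6, Pow(g, -1))), -1))
Pow(Add(Function('q')(-1), Add(-61, 45)), 2) = Pow(Add(Mul(Rational(1, 3), -1, Pow(Add(6, Pow(-1, 2)), -1)), Add(-61, 45)), 2) = Pow(Add(Mul(Rational(1, 3), -1, Pow(Add(6, 1), -1)), -16), 2) = Pow(Add(Mul(Rational(1, 3), -1, Pow(7, -1)), -16), 2) = Pow(Add(Mul(Rational(1, 3), -1, Rational(1, 7)), -16), 2) = Pow(Add(Rational(-1, 21), -16), 2) = Pow(Rational(-337, 21), 2) = Rational(113569, 441)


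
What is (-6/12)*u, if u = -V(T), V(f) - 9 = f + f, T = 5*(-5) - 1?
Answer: -43/2 ≈ -21.500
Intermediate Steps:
T = -26 (T = -25 - 1 = -26)
V(f) = 9 + 2*f (V(f) = 9 + (f + f) = 9 + 2*f)
u = 43 (u = -(9 + 2*(-26)) = -(9 - 52) = -1*(-43) = 43)
(-6/12)*u = (-6/12)*43 = ((1/12)*(-6))*43 = -½*43 = -43/2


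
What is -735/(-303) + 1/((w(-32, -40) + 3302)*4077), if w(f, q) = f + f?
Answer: 3234324971/1333333926 ≈ 2.4257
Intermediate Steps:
w(f, q) = 2*f
-735/(-303) + 1/((w(-32, -40) + 3302)*4077) = -735/(-303) + 1/((2*(-32) + 3302)*4077) = -735*(-1/303) + (1/4077)/(-64 + 3302) = 245/101 + (1/4077)/3238 = 245/101 + (1/3238)*(1/4077) = 245/101 + 1/13201326 = 3234324971/1333333926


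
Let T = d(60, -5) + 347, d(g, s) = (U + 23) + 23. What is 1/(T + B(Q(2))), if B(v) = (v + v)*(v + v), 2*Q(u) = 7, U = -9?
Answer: 1/433 ≈ 0.0023095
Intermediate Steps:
Q(u) = 7/2 (Q(u) = (½)*7 = 7/2)
d(g, s) = 37 (d(g, s) = (-9 + 23) + 23 = 14 + 23 = 37)
B(v) = 4*v² (B(v) = (2*v)*(2*v) = 4*v²)
T = 384 (T = 37 + 347 = 384)
1/(T + B(Q(2))) = 1/(384 + 4*(7/2)²) = 1/(384 + 4*(49/4)) = 1/(384 + 49) = 1/433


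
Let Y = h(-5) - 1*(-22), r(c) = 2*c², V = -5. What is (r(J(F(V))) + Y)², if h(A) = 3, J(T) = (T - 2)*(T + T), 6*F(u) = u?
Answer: 127125625/26244 ≈ 4844.0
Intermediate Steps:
F(u) = u/6
J(T) = 2*T*(-2 + T) (J(T) = (-2 + T)*(2*T) = 2*T*(-2 + T))
Y = 25 (Y = 3 - 1*(-22) = 3 + 22 = 25)
(r(J(F(V))) + Y)² = (2*(2*((⅙)*(-5))*(-2 + (⅙)*(-5)))² + 25)² = (2*(2*(-⅚)*(-2 - ⅚))² + 25)² = (2*(2*(-⅚)*(-17/6))² + 25)² = (2*(85/18)² + 25)² = (2*(7225/324) + 25)² = (7225/162 + 25)² = (11275/162)² = 127125625/26244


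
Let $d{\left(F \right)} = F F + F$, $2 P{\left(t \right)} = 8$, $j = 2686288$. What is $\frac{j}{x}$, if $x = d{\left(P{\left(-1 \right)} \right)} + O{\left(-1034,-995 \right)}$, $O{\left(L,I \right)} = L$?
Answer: $- \frac{1343144}{507} \approx -2649.2$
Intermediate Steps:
$P{\left(t \right)} = 4$ ($P{\left(t \right)} = \frac{1}{2} \cdot 8 = 4$)
$d{\left(F \right)} = F + F^{2}$ ($d{\left(F \right)} = F^{2} + F = F + F^{2}$)
$x = -1014$ ($x = 4 \left(1 + 4\right) - 1034 = 4 \cdot 5 - 1034 = 20 - 1034 = -1014$)
$\frac{j}{x} = \frac{2686288}{-1014} = 2686288 \left(- \frac{1}{1014}\right) = - \frac{1343144}{507}$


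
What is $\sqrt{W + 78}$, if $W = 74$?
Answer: $2 \sqrt{38} \approx 12.329$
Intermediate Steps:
$\sqrt{W + 78} = \sqrt{74 + 78} = \sqrt{152} = 2 \sqrt{38}$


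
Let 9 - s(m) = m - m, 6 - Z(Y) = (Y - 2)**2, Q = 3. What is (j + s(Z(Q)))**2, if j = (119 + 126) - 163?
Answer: 8281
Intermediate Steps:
j = 82 (j = 245 - 163 = 82)
Z(Y) = 6 - (-2 + Y)**2 (Z(Y) = 6 - (Y - 2)**2 = 6 - (-2 + Y)**2)
s(m) = 9 (s(m) = 9 - (m - m) = 9 - 1*0 = 9 + 0 = 9)
(j + s(Z(Q)))**2 = (82 + 9)**2 = 91**2 = 8281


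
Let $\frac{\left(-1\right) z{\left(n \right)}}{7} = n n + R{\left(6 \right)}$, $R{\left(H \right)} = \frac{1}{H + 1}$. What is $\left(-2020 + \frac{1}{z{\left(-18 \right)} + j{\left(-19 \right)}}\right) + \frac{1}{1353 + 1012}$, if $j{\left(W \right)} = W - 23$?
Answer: $- \frac{11040340354}{5465515} \approx -2020.0$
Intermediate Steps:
$R{\left(H \right)} = \frac{1}{1 + H}$
$z{\left(n \right)} = -1 - 7 n^{2}$ ($z{\left(n \right)} = - 7 \left(n n + \frac{1}{1 + 6}\right) = - 7 \left(n^{2} + \frac{1}{7}\right) = - 7 \left(\frac{1}{7} + n^{2}\right) = -1 - 7 n^{2}$)
$j{\left(W \right)} = -23 + W$
$\left(-2020 + \frac{1}{z{\left(-18 \right)} + j{\left(-19 \right)}}\right) + \frac{1}{1353 + 1012} = \left(-2020 + \frac{1}{\left(-1 - 7 \left(-18\right)^{2}\right) - 42}\right) + \frac{1}{1353 + 1012} = \left(-2020 + \frac{1}{\left(-1 - 2268\right) - 42}\right) + \frac{1}{2365} = \left(-2020 + \frac{1}{-2269 - 42}\right) + \frac{1}{2365} = \left(-2020 + \frac{1}{-2311}\right) + \frac{1}{2365} = \left(-2020 - \frac{1}{2311}\right) + \frac{1}{2365} = - \frac{4668221}{2311} + \frac{1}{2365} = - \frac{11040340354}{5465515}$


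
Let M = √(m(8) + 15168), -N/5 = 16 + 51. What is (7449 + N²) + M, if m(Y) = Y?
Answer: 119674 + 2*√3794 ≈ 1.1980e+5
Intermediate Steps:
N = -335 (N = -5*(16 + 51) = -5*67 = -335)
M = 2*√3794 (M = √(8 + 15168) = √15176 = 2*√3794 ≈ 123.19)
(7449 + N²) + M = (7449 + (-335)²) + 2*√3794 = (7449 + 112225) + 2*√3794 = 119674 + 2*√3794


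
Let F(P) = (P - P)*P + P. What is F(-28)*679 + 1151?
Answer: -17861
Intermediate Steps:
F(P) = P (F(P) = 0*P + P = 0 + P = P)
F(-28)*679 + 1151 = -28*679 + 1151 = -19012 + 1151 = -17861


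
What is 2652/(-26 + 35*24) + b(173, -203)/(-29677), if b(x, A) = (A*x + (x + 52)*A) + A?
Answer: 72317481/12078539 ≈ 5.9873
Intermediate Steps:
b(x, A) = A + A*x + A*(52 + x) (b(x, A) = (A*x + (52 + x)*A) + A = (A*x + A*(52 + x)) + A = A + A*x + A*(52 + x))
2652/(-26 + 35*24) + b(173, -203)/(-29677) = 2652/(-26 + 35*24) - 203*(53 + 2*173)/(-29677) = 2652/(-26 + 840) - 203*(53 + 346)*(-1/29677) = 2652/814 - 203*399*(-1/29677) = 2652*(1/814) - 80997*(-1/29677) = 1326/407 + 80997/29677 = 72317481/12078539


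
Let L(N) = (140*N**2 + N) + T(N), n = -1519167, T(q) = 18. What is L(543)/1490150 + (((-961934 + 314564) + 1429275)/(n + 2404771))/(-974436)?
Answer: 5937111734827630679/214324404914243600 ≈ 27.702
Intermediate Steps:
L(N) = 18 + N + 140*N**2 (L(N) = (140*N**2 + N) + 18 = (N + 140*N**2) + 18 = 18 + N + 140*N**2)
L(543)/1490150 + (((-961934 + 314564) + 1429275)/(n + 2404771))/(-974436) = (18 + 543 + 140*543**2)/1490150 + (((-961934 + 314564) + 1429275)/(-1519167 + 2404771))/(-974436) = (18 + 543 + 140*294849)*(1/1490150) + ((-647370 + 1429275)/885604)*(-1/974436) = (18 + 543 + 41278860)*(1/1490150) + (781905*(1/885604))*(-1/974436) = 41279421*(1/1490150) + (781905/885604)*(-1/974436) = 41279421/1490150 - 260635/287654806448 = 5937111734827630679/214324404914243600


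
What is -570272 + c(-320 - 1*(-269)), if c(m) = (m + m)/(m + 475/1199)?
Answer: -17300280515/30337 ≈ -5.7027e+5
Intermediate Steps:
c(m) = 2*m/(475/1199 + m) (c(m) = (2*m)/(m + 475*(1/1199)) = (2*m)/(m + 475/1199) = (2*m)/(475/1199 + m) = 2*m/(475/1199 + m))
-570272 + c(-320 - 1*(-269)) = -570272 + 2398*(-320 - 1*(-269))/(475 + 1199*(-320 - 1*(-269))) = -570272 + 2398*(-320 + 269)/(475 + 1199*(-320 + 269)) = -570272 + 2398*(-51)/(475 + 1199*(-51)) = -570272 + 2398*(-51)/(475 - 61149) = -570272 + 2398*(-51)/(-60674) = -570272 + 2398*(-51)*(-1/60674) = -570272 + 61149/30337 = -17300280515/30337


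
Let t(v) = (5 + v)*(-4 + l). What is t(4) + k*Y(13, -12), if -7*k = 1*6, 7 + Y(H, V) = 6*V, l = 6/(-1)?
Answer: -156/7 ≈ -22.286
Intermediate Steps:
l = -6 (l = 6*(-1) = -6)
Y(H, V) = -7 + 6*V
k = -6/7 ≈ -0.85714
t(v) = -50 - 10*v (t(v) = (5 + v)*(-4 - 6) = (5 + v)*(-10) = -50 - 10*v)
t(4) + k*Y(13, -12) = (-50 - 10*4) - 6*(-7 + 6*(-12))/7 = (-50 - 40) - 6*(-7 - 72)/7 = -90 - 6/7*(-79) = -90 + 474/7 = -156/7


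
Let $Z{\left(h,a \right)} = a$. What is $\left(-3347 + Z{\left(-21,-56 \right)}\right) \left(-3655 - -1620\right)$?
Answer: $6925105$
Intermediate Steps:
$\left(-3347 + Z{\left(-21,-56 \right)}\right) \left(-3655 - -1620\right) = \left(-3347 - 56\right) \left(-3655 - -1620\right) = - 3403 \left(-3655 + 1620\right) = \left(-3403\right) \left(-2035\right) = 6925105$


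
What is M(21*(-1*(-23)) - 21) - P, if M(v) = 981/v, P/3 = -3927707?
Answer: 1814600961/154 ≈ 1.1783e+7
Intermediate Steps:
P = -11783121 (P = 3*(-3927707) = -11783121)
M(21*(-1*(-23)) - 21) - P = 981/(21*(-1*(-23)) - 21) - 1*(-11783121) = 981/(21*23 - 21) + 11783121 = 981/(483 - 21) + 11783121 = 981/462 + 11783121 = 981*(1/462) + 11783121 = 327/154 + 11783121 = 1814600961/154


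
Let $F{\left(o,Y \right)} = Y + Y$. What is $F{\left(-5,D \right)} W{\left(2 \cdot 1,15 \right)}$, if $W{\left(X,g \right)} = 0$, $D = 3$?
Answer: $0$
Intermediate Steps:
$F{\left(o,Y \right)} = 2 Y$
$F{\left(-5,D \right)} W{\left(2 \cdot 1,15 \right)} = 2 \cdot 3 \cdot 0 = 6 \cdot 0 = 0$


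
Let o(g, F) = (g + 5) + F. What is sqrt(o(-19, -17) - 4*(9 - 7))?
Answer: I*sqrt(39) ≈ 6.245*I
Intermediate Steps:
o(g, F) = 5 + F + g (o(g, F) = (5 + g) + F = 5 + F + g)
sqrt(o(-19, -17) - 4*(9 - 7)) = sqrt((5 - 17 - 19) - 4*(9 - 7)) = sqrt(-31 - 4*2) = sqrt(-31 - 8) = sqrt(-39) = I*sqrt(39)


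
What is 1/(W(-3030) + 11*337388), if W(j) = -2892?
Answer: 1/3708376 ≈ 2.6966e-7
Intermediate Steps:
1/(W(-3030) + 11*337388) = 1/(-2892 + 11*337388) = 1/(-2892 + 3711268) = 1/3708376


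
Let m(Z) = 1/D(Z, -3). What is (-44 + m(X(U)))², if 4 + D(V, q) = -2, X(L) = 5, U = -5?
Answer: 70225/36 ≈ 1950.7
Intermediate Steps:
D(V, q) = -6 (D(V, q) = -4 - 2 = -6)
m(Z) = -⅙ (m(Z) = 1/(-6) = -⅙)
(-44 + m(X(U)))² = (-44 - ⅙)² = (-265/6)² = 70225/36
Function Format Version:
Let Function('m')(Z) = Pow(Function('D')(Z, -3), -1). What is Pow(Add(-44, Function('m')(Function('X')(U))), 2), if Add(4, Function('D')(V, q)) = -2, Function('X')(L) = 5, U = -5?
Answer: Rational(70225, 36) ≈ 1950.7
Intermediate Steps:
Function('D')(V, q) = -6 (Function('D')(V, q) = Add(-4, -2) = -6)
Function('m')(Z) = Rational(-1, 6) (Function('m')(Z) = Pow(-6, -1) = Rational(-1, 6))
Pow(Add(-44, Function('m')(Function('X')(U))), 2) = Pow(Add(-44, Rational(-1, 6)), 2) = Pow(Rational(-265, 6), 2) = Rational(70225, 36)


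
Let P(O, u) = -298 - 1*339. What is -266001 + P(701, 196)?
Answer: -266638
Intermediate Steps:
P(O, u) = -637 (P(O, u) = -298 - 339 = -637)
-266001 + P(701, 196) = -266001 - 637 = -266638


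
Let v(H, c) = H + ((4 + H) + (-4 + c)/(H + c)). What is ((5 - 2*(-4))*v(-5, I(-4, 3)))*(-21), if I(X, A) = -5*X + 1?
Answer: 21567/16 ≈ 1347.9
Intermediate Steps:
I(X, A) = 1 - 5*X
v(H, c) = 4 + 2*H + (-4 + c)/(H + c) (v(H, c) = H + ((4 + H) + (-4 + c)/(H + c)) = H + (4 + H + (-4 + c)/(H + c)) = 4 + 2*H + (-4 + c)/(H + c))
((5 - 2*(-4))*v(-5, I(-4, 3)))*(-21) = ((5 - 2*(-4))*((-4 + 2*(-5)² + 4*(-5) + 5*(1 - 5*(-4)) + 2*(-5)*(1 - 5*(-4)))/(-5 + (1 - 5*(-4)))))*(-21) = ((5 + 8)*((-4 + 2*25 - 20 + 5*(1 + 20) + 2*(-5)*(1 + 20))/(-5 + (1 + 20))))*(-21) = (13*((-4 + 50 - 20 + 5*21 + 2*(-5)*21)/(-5 + 21)))*(-21) = (13*((-4 + 50 - 20 + 105 - 210)/16))*(-21) = (13*((1/16)*(-79)))*(-21) = (13*(-79/16))*(-21) = -1027/16*(-21) = 21567/16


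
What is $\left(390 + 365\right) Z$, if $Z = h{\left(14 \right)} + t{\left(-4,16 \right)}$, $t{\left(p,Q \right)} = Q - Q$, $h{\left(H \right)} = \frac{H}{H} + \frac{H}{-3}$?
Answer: $- \frac{8305}{3} \approx -2768.3$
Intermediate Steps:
$h{\left(H \right)} = 1 - \frac{H}{3}$ ($h{\left(H \right)} = 1 + H \left(- \frac{1}{3}\right) = 1 - \frac{H}{3}$)
$t{\left(p,Q \right)} = 0$
$Z = - \frac{11}{3}$ ($Z = \left(1 - \frac{14}{3}\right) + 0 = - \frac{11}{3} + 0 = - \frac{11}{3} \approx -3.6667$)
$\left(390 + 365\right) Z = \left(390 + 365\right) \left(- \frac{11}{3}\right) = 755 \left(- \frac{11}{3}\right) = - \frac{8305}{3}$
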